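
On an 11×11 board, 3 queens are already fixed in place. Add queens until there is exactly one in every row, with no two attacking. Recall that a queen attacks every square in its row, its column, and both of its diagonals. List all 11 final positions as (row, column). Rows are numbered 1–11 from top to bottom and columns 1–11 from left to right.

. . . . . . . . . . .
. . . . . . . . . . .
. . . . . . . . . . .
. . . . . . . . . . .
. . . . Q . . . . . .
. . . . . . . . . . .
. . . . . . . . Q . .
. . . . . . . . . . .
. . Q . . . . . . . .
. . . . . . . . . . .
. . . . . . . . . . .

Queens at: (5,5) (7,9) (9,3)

(1,2) (2,6) (3,8) (4,10) (5,5) (6,1) (7,9) (8,11) (9,3) (10,7) (11,4)

Row 1: attacked by (5,5)→{1,5,9}; (7,9)→{3,9}; (9,3)→{3,11}. Safe: 2, 4, 6, 7, 8, 10. Place at column 2.
Row 2: attacked by (1,2)→{1,2,3}; (5,5)→{2,5,8}; (7,9)→{4,9}; (9,3)→{3,10}. Safe: 6, 7, 11. Place at column 6.
Row 3: attacked by (1,2)→{2,4}; (2,6)→{5,6,7}; (5,5)→{3,5,7}; (7,9)→{5,9}; (9,3)→{3,9}. Safe: 1, 8, 10, 11. Place at column 8.
Row 4: attacked by (1,2)→{2,5}; (2,6)→{4,6,8}; (3,8)→{7,8,9}; (5,5)→{4,5,6}; (7,9)→{6,9}; (9,3)→{3,8}. Safe: 1, 10, 11. Place at column 10.
Row 6: attacked by (1,2)→{2,7}; (2,6)→{2,6,10}; (3,8)→{5,8,11}; (4,10)→{8,10}; (5,5)→{4,5,6}; (7,9)→{8,9,10}; (9,3)→{3,6}. Safe: 1. Place at column 1.
Row 8: attacked by (1,2)→{2,9}; (2,6)→{6}; (3,8)→{3,8}; (4,10)→{6,10}; (5,5)→{2,5,8}; (6,1)→{1,3}; (7,9)→{8,9,10}; (9,3)→{2,3,4}. Safe: 7, 11. Place at column 11.
Row 10: attacked by (1,2)→{2,11}; (2,6)→{6}; (3,8)→{1,8}; (4,10)→{4,10}; (5,5)→{5,10}; (6,1)→{1,5}; (7,9)→{6,9}; (8,11)→{9,11}; (9,3)→{2,3,4}. Safe: 7. Place at column 7.
Row 11: attacked by (1,2)→{2}; (2,6)→{6}; (3,8)→{8}; (4,10)→{3,10}; (5,5)→{5,11}; (6,1)→{1,6}; (7,9)→{5,9}; (8,11)→{8,11}; (9,3)→{1,3,5}; (10,7)→{6,7,8}. Safe: 4. Place at column 4.
Columns [2, 6, 8, 10, 5, 1, 9, 11, 3, 7, 4], r−c [-1, -4, -5, -6, 0, 5, -2, -3, 6, 3, 7], r+c [3, 8, 11, 14, 10, 7, 16, 19, 12, 17, 15] are all distinct, so no two queens attack.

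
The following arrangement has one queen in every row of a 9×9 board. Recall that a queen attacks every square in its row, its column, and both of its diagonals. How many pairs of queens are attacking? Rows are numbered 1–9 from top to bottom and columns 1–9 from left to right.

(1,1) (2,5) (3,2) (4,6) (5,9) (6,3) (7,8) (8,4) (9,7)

0

All columns are distinct and no two queens satisfy |Δrow| = |Δcol|, so no pair attacks.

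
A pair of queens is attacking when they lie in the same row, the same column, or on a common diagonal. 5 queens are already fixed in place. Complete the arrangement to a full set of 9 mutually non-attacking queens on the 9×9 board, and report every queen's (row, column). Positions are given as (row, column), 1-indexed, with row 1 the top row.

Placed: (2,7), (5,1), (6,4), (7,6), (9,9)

(1,2) (2,7) (3,5) (4,8) (5,1) (6,4) (7,6) (8,3) (9,9)

Row 1: attacked by (2,7)→{6,7,8}; (5,1)→{1,5}; (6,4)→{4,9}; (7,6)→{6}; (9,9)→{1,9}. Safe: 2, 3. Place at column 2.
Row 3: attacked by (1,2)→{2,4}; (2,7)→{6,7,8}; (5,1)→{1,3}; (6,4)→{1,4,7}; (7,6)→{2,6}; (9,9)→{3,9}. Safe: 5. Place at column 5.
Row 4: attacked by (1,2)→{2,5}; (2,7)→{5,7,9}; (3,5)→{4,5,6}; (5,1)→{1,2}; (6,4)→{2,4,6}; (7,6)→{3,6,9}; (9,9)→{4,9}. Safe: 8. Place at column 8.
Row 8: attacked by (1,2)→{2,9}; (2,7)→{1,7}; (3,5)→{5}; (4,8)→{4,8}; (5,1)→{1,4}; (6,4)→{2,4,6}; (7,6)→{5,6,7}; (9,9)→{8,9}. Safe: 3. Place at column 3.
Columns [2, 7, 5, 8, 1, 4, 6, 3, 9], r−c [-1, -5, -2, -4, 4, 2, 1, 5, 0], r+c [3, 9, 8, 12, 6, 10, 13, 11, 18] are all distinct, so no two queens attack.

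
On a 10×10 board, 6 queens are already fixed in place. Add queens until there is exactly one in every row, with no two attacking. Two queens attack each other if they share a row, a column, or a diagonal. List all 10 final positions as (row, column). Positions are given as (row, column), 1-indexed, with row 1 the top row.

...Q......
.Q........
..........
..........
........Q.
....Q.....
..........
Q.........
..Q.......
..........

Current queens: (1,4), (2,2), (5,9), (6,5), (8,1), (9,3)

Row 3: attacked by (1,4)→{2,4,6}; (2,2)→{1,2,3}; (5,9)→{7,9}; (6,5)→{2,5,8}; (8,1)→{1,6}; (9,3)→{3,9}. Safe: 10. Place at column 10.
Row 4: attacked by (1,4)→{1,4,7}; (2,2)→{2,4}; (3,10)→{9,10}; (5,9)→{8,9,10}; (6,5)→{3,5,7}; (8,1)→{1,5}; (9,3)→{3,8}. Safe: 6. Place at column 6.
Row 7: attacked by (1,4)→{4,10}; (2,2)→{2,7}; (3,10)→{6,10}; (4,6)→{3,6,9}; (5,9)→{7,9}; (6,5)→{4,5,6}; (8,1)→{1,2}; (9,3)→{1,3,5}. Safe: 8. Place at column 8.
Row 10: attacked by (1,4)→{4}; (2,2)→{2,10}; (3,10)→{3,10}; (4,6)→{6}; (5,9)→{4,9}; (6,5)→{1,5,9}; (7,8)→{5,8}; (8,1)→{1,3}; (9,3)→{2,3,4}. Safe: 7. Place at column 7.
Columns [4, 2, 10, 6, 9, 5, 8, 1, 3, 7], r−c [-3, 0, -7, -2, -4, 1, -1, 7, 6, 3], r+c [5, 4, 13, 10, 14, 11, 15, 9, 12, 17] are all distinct, so no two queens attack.

(1,4) (2,2) (3,10) (4,6) (5,9) (6,5) (7,8) (8,1) (9,3) (10,7)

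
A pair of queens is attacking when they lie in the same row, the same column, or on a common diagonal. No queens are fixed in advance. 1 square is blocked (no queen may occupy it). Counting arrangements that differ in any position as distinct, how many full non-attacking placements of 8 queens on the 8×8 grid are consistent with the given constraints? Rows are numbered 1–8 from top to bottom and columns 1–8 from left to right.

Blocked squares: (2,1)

84

Branch on row 1: col 1 → 4; col 2 → 8; col 3 → 15; col 4 → 16; col 5 → 15; col 6 → 15; col 7 → 7; col 8 → 4.
Sum: 4 + 8 + 15 + 16 + 15 + 15 + 7 + 4 = 84.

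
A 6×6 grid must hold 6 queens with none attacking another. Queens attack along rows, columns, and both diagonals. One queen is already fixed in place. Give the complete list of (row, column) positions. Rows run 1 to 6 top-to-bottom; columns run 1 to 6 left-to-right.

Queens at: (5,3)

(1,2) (2,4) (3,6) (4,1) (5,3) (6,5)

Row 1: attacked by (5,3)→{3}. Safe: 1, 2, 4, 5, 6. Place at column 2.
Row 2: attacked by (1,2)→{1,2,3}; (5,3)→{3,6}. Safe: 4, 5. Place at column 4.
Row 3: attacked by (1,2)→{2,4}; (2,4)→{3,4,5}; (5,3)→{1,3,5}. Safe: 6. Place at column 6.
Row 4: attacked by (1,2)→{2,5}; (2,4)→{2,4,6}; (3,6)→{5,6}; (5,3)→{2,3,4}. Safe: 1. Place at column 1.
Row 6: attacked by (1,2)→{2}; (2,4)→{4}; (3,6)→{3,6}; (4,1)→{1,3}; (5,3)→{2,3,4}. Safe: 5. Place at column 5.
Columns [2, 4, 6, 1, 3, 5], r−c [-1, -2, -3, 3, 2, 1], r+c [3, 6, 9, 5, 8, 11] are all distinct, so no two queens attack.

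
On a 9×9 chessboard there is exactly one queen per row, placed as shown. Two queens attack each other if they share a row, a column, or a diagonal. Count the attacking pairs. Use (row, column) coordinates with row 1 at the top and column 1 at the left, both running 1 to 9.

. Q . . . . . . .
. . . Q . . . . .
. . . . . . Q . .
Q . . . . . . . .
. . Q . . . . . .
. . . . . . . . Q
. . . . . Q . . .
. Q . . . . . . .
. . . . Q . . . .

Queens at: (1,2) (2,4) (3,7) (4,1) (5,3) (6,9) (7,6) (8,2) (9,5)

2

Same column: (1,2)–(8,2) (column 2).
Same diagonal: (3,7)–(8,2) (|3−8| = |7−2| = 5).
Total attacking pairs: 2.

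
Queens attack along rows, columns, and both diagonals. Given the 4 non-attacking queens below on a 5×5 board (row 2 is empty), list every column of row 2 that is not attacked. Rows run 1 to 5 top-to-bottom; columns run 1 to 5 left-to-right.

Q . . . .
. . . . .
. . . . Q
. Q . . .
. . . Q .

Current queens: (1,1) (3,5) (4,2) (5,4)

columns 3

(1,1) attacks row 2 at column 1 and diagonals 2.
(3,5) attacks row 2 at column 5 and diagonals 4.
(4,2) attacks row 2 at column 2 and diagonals 4.
(5,4) attacks row 2 at column 4 and diagonals 1.
Attacked columns: {1, 2, 4, 5}. Safe: {3}.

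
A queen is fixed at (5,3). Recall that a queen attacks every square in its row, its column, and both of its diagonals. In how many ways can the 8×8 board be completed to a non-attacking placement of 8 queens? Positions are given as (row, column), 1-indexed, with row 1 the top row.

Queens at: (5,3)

12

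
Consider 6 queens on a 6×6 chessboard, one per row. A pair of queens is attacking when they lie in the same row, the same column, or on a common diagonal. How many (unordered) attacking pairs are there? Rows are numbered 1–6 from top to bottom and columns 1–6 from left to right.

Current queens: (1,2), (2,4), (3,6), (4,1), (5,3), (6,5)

All columns are distinct and no two queens satisfy |Δrow| = |Δcol|, so no pair attacks.

0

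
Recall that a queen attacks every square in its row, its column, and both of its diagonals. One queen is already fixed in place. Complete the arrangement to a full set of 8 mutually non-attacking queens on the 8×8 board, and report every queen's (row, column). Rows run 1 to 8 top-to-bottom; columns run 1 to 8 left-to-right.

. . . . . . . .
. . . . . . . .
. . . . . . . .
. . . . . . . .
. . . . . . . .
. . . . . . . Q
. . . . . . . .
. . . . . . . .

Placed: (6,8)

Row 1: attacked by (6,8)→{3,8}. Safe: 1, 2, 4, 5, 6, 7. Place at column 6.
Row 2: attacked by (1,6)→{5,6,7}; (6,8)→{4,8}. Safe: 1, 2, 3. Place at column 2.
Row 3: attacked by (1,6)→{4,6,8}; (2,2)→{1,2,3}; (6,8)→{5,8}. Safe: 7. Place at column 7.
Row 4: attacked by (1,6)→{3,6}; (2,2)→{2,4}; (3,7)→{6,7,8}; (6,8)→{6,8}. Safe: 1, 5. Place at column 1.
Row 5: attacked by (1,6)→{2,6}; (2,2)→{2,5}; (3,7)→{5,7}; (4,1)→{1,2}; (6,8)→{7,8}. Safe: 3, 4. Place at column 4.
Row 7: attacked by (1,6)→{6}; (2,2)→{2,7}; (3,7)→{3,7}; (4,1)→{1,4}; (5,4)→{2,4,6}; (6,8)→{7,8}. Safe: 5. Place at column 5.
Row 8: attacked by (1,6)→{6}; (2,2)→{2,8}; (3,7)→{2,7}; (4,1)→{1,5}; (5,4)→{1,4,7}; (6,8)→{6,8}; (7,5)→{4,5,6}. Safe: 3. Place at column 3.
Columns [6, 2, 7, 1, 4, 8, 5, 3], r−c [-5, 0, -4, 3, 1, -2, 2, 5], r+c [7, 4, 10, 5, 9, 14, 12, 11] are all distinct, so no two queens attack.

(1,6) (2,2) (3,7) (4,1) (5,4) (6,8) (7,5) (8,3)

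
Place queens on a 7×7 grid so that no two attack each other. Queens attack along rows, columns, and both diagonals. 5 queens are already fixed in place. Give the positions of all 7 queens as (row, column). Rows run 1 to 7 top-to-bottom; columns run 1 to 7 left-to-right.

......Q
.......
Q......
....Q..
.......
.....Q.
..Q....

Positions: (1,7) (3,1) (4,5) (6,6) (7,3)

(1,7) (2,4) (3,1) (4,5) (5,2) (6,6) (7,3)

Row 2: attacked by (1,7)→{6,7}; (3,1)→{1,2}; (4,5)→{3,5,7}; (6,6)→{2,6}; (7,3)→{3}. Safe: 4. Place at column 4.
Row 5: attacked by (1,7)→{3,7}; (2,4)→{1,4,7}; (3,1)→{1,3}; (4,5)→{4,5,6}; (6,6)→{5,6,7}; (7,3)→{1,3,5}. Safe: 2. Place at column 2.
Columns [7, 4, 1, 5, 2, 6, 3], r−c [-6, -2, 2, -1, 3, 0, 4], r+c [8, 6, 4, 9, 7, 12, 10] are all distinct, so no two queens attack.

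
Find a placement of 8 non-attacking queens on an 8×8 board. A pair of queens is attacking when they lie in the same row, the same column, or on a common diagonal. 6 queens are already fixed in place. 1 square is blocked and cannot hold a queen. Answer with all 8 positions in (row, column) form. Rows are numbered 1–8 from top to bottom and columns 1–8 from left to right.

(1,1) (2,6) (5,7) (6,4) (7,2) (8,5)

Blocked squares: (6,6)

(1,1) (2,6) (3,8) (4,3) (5,7) (6,4) (7,2) (8,5)

Row 3: attacked by (1,1)→{1,3}; (2,6)→{5,6,7}; (5,7)→{5,7}; (6,4)→{1,4,7}; (7,2)→{2,6}; (8,5)→{5}. Safe: 8. Place at column 8.
Row 4: attacked by (1,1)→{1,4}; (2,6)→{4,6,8}; (3,8)→{7,8}; (5,7)→{6,7,8}; (6,4)→{2,4,6}; (7,2)→{2,5}; (8,5)→{1,5}. Safe: 3. Place at column 3.
Columns [1, 6, 8, 3, 7, 4, 2, 5], r−c [0, -4, -5, 1, -2, 2, 5, 3], r+c [2, 8, 11, 7, 12, 10, 9, 13] are all distinct, so no two queens attack.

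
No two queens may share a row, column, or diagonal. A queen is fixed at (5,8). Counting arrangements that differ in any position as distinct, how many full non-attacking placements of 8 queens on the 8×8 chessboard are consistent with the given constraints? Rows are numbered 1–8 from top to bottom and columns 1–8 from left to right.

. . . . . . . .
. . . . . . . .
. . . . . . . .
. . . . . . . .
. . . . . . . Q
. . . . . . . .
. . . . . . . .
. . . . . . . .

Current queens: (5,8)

Branch on row 1: col 1 → 1; col 2 → 1; col 3 → 4; col 5 → 5; col 6 → 4; col 7 → 3.
Sum: 1 + 1 + 4 + 5 + 4 + 3 = 18.

18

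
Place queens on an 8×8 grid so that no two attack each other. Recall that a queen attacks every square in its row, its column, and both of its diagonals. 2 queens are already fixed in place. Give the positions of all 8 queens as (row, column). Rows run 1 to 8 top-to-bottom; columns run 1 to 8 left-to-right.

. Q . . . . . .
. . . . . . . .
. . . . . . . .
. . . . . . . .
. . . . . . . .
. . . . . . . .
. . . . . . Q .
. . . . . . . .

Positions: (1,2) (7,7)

Row 2: attacked by (1,2)→{1,2,3}; (7,7)→{2,7}. Safe: 4, 5, 6, 8. Place at column 4.
Row 3: attacked by (1,2)→{2,4}; (2,4)→{3,4,5}; (7,7)→{3,7}. Safe: 1, 6, 8. Place at column 6.
Row 4: attacked by (1,2)→{2,5}; (2,4)→{2,4,6}; (3,6)→{5,6,7}; (7,7)→{4,7}. Safe: 1, 3, 8. Place at column 8.
Row 5: attacked by (1,2)→{2,6}; (2,4)→{1,4,7}; (3,6)→{4,6,8}; (4,8)→{7,8}; (7,7)→{5,7}. Safe: 3. Place at column 3.
Row 6: attacked by (1,2)→{2,7}; (2,4)→{4,8}; (3,6)→{3,6}; (4,8)→{6,8}; (5,3)→{2,3,4}; (7,7)→{6,7,8}. Safe: 1, 5. Place at column 1.
Row 8: attacked by (1,2)→{2}; (2,4)→{4}; (3,6)→{1,6}; (4,8)→{4,8}; (5,3)→{3,6}; (6,1)→{1,3}; (7,7)→{6,7,8}. Safe: 5. Place at column 5.
Columns [2, 4, 6, 8, 3, 1, 7, 5], r−c [-1, -2, -3, -4, 2, 5, 0, 3], r+c [3, 6, 9, 12, 8, 7, 14, 13] are all distinct, so no two queens attack.

(1,2) (2,4) (3,6) (4,8) (5,3) (6,1) (7,7) (8,5)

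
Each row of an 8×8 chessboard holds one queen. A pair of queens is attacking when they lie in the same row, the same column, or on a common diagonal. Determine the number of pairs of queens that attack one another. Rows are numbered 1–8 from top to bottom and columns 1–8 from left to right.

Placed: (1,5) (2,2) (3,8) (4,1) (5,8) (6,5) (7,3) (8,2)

5

Same column: (1,5)–(6,5) (column 5); (2,2)–(8,2) (column 2); (3,8)–(5,8) (column 8).
Same diagonal: (3,8)–(6,5) (|3−6| = |8−5| = 3); (7,3)–(8,2) (|7−8| = |3−2| = 1).
Total attacking pairs: 5.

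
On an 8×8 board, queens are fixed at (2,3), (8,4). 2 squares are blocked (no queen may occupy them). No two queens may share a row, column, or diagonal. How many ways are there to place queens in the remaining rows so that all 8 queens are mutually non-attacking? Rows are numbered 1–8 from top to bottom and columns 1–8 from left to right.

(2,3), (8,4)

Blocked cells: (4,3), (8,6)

6

Branch on row 1: col 1 → 0; col 5 → 1; col 6 → 2; col 7 → 2; col 8 → 1.
Sum: 0 + 1 + 2 + 2 + 1 = 6.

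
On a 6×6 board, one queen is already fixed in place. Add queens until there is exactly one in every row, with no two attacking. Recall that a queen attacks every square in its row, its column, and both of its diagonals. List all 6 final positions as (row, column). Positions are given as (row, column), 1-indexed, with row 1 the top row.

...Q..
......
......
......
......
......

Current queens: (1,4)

Row 2: attacked by (1,4)→{3,4,5}. Safe: 1, 2, 6. Place at column 1.
Row 3: attacked by (1,4)→{2,4,6}; (2,1)→{1,2}. Safe: 3, 5. Place at column 5.
Row 4: attacked by (1,4)→{1,4}; (2,1)→{1,3}; (3,5)→{4,5,6}. Safe: 2. Place at column 2.
Row 5: attacked by (1,4)→{4}; (2,1)→{1,4}; (3,5)→{3,5}; (4,2)→{1,2,3}. Safe: 6. Place at column 6.
Row 6: attacked by (1,4)→{4}; (2,1)→{1,5}; (3,5)→{2,5}; (4,2)→{2,4}; (5,6)→{5,6}. Safe: 3. Place at column 3.
Columns [4, 1, 5, 2, 6, 3], r−c [-3, 1, -2, 2, -1, 3], r+c [5, 3, 8, 6, 11, 9] are all distinct, so no two queens attack.

(1,4) (2,1) (3,5) (4,2) (5,6) (6,3)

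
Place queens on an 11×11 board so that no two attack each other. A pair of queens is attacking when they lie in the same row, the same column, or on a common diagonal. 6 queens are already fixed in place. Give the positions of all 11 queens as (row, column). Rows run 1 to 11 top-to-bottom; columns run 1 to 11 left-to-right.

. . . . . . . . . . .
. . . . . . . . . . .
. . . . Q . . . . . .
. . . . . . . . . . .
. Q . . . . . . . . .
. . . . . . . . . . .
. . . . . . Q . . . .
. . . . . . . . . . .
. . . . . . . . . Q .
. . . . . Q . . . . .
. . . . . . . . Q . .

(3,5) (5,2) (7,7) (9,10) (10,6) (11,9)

(1,4) (2,1) (3,5) (4,8) (5,2) (6,11) (7,7) (8,3) (9,10) (10,6) (11,9)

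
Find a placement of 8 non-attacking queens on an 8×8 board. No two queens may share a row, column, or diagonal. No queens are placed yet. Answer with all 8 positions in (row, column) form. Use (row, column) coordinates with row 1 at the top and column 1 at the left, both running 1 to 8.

(1,5) (2,7) (3,2) (4,4) (5,8) (6,1) (7,3) (8,6)

Row 1: Safe: 1, 2, 3, 4, 5, 6, 7, 8. Place at column 5.
Row 2: attacked by (1,5)→{4,5,6}. Safe: 1, 2, 3, 7, 8. Place at column 7.
Row 3: attacked by (1,5)→{3,5,7}; (2,7)→{6,7,8}. Safe: 1, 2, 4. Place at column 2.
Row 4: attacked by (1,5)→{2,5,8}; (2,7)→{5,7}; (3,2)→{1,2,3}. Safe: 4, 6. Place at column 4.
Row 5: attacked by (1,5)→{1,5}; (2,7)→{4,7}; (3,2)→{2,4}; (4,4)→{3,4,5}. Safe: 6, 8. Place at column 8.
Row 6: attacked by (1,5)→{5}; (2,7)→{3,7}; (3,2)→{2,5}; (4,4)→{2,4,6}; (5,8)→{7,8}. Safe: 1. Place at column 1.
Row 7: attacked by (1,5)→{5}; (2,7)→{2,7}; (3,2)→{2,6}; (4,4)→{1,4,7}; (5,8)→{6,8}; (6,1)→{1,2}. Safe: 3. Place at column 3.
Row 8: attacked by (1,5)→{5}; (2,7)→{1,7}; (3,2)→{2,7}; (4,4)→{4,8}; (5,8)→{5,8}; (6,1)→{1,3}; (7,3)→{2,3,4}. Safe: 6. Place at column 6.
Columns [5, 7, 2, 4, 8, 1, 3, 6], r−c [-4, -5, 1, 0, -3, 5, 4, 2], r+c [6, 9, 5, 8, 13, 7, 10, 14] are all distinct, so no two queens attack.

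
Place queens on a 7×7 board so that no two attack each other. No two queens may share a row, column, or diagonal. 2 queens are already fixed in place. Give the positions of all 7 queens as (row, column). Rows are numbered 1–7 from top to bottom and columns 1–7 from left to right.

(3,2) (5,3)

Row 1: attacked by (3,2)→{2,4}; (5,3)→{3,7}. Safe: 1, 5, 6. Place at column 1.
Row 2: attacked by (1,1)→{1,2}; (3,2)→{1,2,3}; (5,3)→{3,6}. Safe: 4, 5, 7. Place at column 5.
Row 4: attacked by (1,1)→{1,4}; (2,5)→{3,5,7}; (3,2)→{1,2,3}; (5,3)→{2,3,4}. Safe: 6. Place at column 6.
Row 6: attacked by (1,1)→{1,6}; (2,5)→{1,5}; (3,2)→{2,5}; (4,6)→{4,6}; (5,3)→{2,3,4}. Safe: 7. Place at column 7.
Row 7: attacked by (1,1)→{1,7}; (2,5)→{5}; (3,2)→{2,6}; (4,6)→{3,6}; (5,3)→{1,3,5}; (6,7)→{6,7}. Safe: 4. Place at column 4.
Columns [1, 5, 2, 6, 3, 7, 4], r−c [0, -3, 1, -2, 2, -1, 3], r+c [2, 7, 5, 10, 8, 13, 11] are all distinct, so no two queens attack.

(1,1) (2,5) (3,2) (4,6) (5,3) (6,7) (7,4)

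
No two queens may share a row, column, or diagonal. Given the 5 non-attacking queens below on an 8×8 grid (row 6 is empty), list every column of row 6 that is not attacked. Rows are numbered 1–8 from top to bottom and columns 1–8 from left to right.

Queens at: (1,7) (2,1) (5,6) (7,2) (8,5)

(1,7) attacks row 6 at column 7 and diagonals 2.
(2,1) attacks row 6 at column 1 and diagonals 5.
(5,6) attacks row 6 at column 6 and diagonals 5, 7.
(7,2) attacks row 6 at column 2 and diagonals 1, 3.
(8,5) attacks row 6 at column 5 and diagonals 3, 7.
Attacked columns: {1, 2, 3, 5, 6, 7}. Safe: {4, 8}.

columns 4, 8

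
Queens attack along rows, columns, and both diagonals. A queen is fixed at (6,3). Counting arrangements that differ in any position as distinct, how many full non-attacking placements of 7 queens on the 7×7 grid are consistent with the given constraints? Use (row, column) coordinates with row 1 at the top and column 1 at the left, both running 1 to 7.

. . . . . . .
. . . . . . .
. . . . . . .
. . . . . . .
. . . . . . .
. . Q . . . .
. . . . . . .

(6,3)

6

Branch on row 1: col 1 → 0; col 2 → 3; col 4 → 1; col 5 → 0; col 6 → 1; col 7 → 1.
Sum: 0 + 3 + 1 + 0 + 1 + 1 = 6.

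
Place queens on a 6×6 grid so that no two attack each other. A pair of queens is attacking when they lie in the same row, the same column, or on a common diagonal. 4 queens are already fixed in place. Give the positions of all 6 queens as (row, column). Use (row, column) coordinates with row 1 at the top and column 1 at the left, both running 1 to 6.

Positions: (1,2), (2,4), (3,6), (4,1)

Row 5: attacked by (1,2)→{2,6}; (2,4)→{1,4}; (3,6)→{4,6}; (4,1)→{1,2}. Safe: 3, 5. Place at column 3.
Row 6: attacked by (1,2)→{2}; (2,4)→{4}; (3,6)→{3,6}; (4,1)→{1,3}; (5,3)→{2,3,4}. Safe: 5. Place at column 5.
Columns [2, 4, 6, 1, 3, 5], r−c [-1, -2, -3, 3, 2, 1], r+c [3, 6, 9, 5, 8, 11] are all distinct, so no two queens attack.

(1,2) (2,4) (3,6) (4,1) (5,3) (6,5)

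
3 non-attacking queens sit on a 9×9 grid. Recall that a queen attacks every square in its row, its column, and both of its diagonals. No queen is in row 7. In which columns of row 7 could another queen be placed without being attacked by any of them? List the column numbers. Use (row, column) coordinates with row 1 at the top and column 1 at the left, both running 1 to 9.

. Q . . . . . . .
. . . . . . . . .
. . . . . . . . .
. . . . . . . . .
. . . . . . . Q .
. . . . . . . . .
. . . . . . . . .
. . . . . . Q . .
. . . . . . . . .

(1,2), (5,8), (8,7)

columns 1, 3, 4, 5, 9

(1,2) attacks row 7 at column 2 and diagonals 8.
(5,8) attacks row 7 at column 8 and diagonals 6.
(8,7) attacks row 7 at column 7 and diagonals 6, 8.
Attacked columns: {2, 6, 7, 8}. Safe: {1, 3, 4, 5, 9}.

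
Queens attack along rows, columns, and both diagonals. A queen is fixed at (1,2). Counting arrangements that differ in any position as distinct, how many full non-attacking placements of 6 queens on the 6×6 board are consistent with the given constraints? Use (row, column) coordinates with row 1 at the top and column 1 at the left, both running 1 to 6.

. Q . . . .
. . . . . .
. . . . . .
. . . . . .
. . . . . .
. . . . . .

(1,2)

1

Branch on row 2: col 4 → 1; col 5 → 0; col 6 → 0.
Sum: 1 + 0 + 0 = 1.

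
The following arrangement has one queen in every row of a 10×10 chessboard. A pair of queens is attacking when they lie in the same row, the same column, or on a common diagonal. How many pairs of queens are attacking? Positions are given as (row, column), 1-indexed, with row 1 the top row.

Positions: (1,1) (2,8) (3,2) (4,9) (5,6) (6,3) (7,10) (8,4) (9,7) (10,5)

All columns are distinct and no two queens satisfy |Δrow| = |Δcol|, so no pair attacks.

0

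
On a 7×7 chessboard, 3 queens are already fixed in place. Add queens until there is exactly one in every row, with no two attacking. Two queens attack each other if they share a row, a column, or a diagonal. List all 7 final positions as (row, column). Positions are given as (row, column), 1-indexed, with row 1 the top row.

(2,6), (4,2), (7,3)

(1,1) (2,6) (3,4) (4,2) (5,7) (6,5) (7,3)

Row 1: attacked by (2,6)→{5,6,7}; (4,2)→{2,5}; (7,3)→{3}. Safe: 1, 4. Place at column 1.
Row 3: attacked by (1,1)→{1,3}; (2,6)→{5,6,7}; (4,2)→{1,2,3}; (7,3)→{3,7}. Safe: 4. Place at column 4.
Row 5: attacked by (1,1)→{1,5}; (2,6)→{3,6}; (3,4)→{2,4,6}; (4,2)→{1,2,3}; (7,3)→{1,3,5}. Safe: 7. Place at column 7.
Row 6: attacked by (1,1)→{1,6}; (2,6)→{2,6}; (3,4)→{1,4,7}; (4,2)→{2,4}; (5,7)→{6,7}; (7,3)→{2,3,4}. Safe: 5. Place at column 5.
Columns [1, 6, 4, 2, 7, 5, 3], r−c [0, -4, -1, 2, -2, 1, 4], r+c [2, 8, 7, 6, 12, 11, 10] are all distinct, so no two queens attack.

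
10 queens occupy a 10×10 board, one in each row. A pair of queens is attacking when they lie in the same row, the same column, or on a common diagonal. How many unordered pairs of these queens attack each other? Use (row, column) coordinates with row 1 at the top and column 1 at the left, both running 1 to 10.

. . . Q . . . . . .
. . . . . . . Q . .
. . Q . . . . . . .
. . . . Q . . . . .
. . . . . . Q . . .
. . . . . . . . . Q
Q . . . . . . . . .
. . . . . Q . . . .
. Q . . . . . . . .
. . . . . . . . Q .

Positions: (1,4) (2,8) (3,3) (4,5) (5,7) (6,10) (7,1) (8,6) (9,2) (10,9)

All columns are distinct and no two queens satisfy |Δrow| = |Δcol|, so no pair attacks.

0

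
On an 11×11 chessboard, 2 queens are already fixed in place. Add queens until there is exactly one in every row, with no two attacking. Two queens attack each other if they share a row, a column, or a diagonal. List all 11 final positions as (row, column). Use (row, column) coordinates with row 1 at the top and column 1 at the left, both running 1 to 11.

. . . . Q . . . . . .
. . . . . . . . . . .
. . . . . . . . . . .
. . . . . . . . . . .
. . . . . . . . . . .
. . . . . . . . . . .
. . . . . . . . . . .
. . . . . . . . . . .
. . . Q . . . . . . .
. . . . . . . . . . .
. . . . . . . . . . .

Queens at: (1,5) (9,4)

Row 2: attacked by (1,5)→{4,5,6}; (9,4)→{4,11}. Safe: 1, 2, 3, 7, 8, 9, 10. Place at column 10.
Row 3: attacked by (1,5)→{3,5,7}; (2,10)→{9,10,11}; (9,4)→{4,10}. Safe: 1, 2, 6, 8. Place at column 2.
Row 4: attacked by (1,5)→{2,5,8}; (2,10)→{8,10}; (3,2)→{1,2,3}; (9,4)→{4,9}. Safe: 6, 7, 11. Place at column 11.
Row 5: attacked by (1,5)→{1,5,9}; (2,10)→{7,10}; (3,2)→{2,4}; (4,11)→{10,11}; (9,4)→{4,8}. Safe: 3, 6. Place at column 6.
Row 6: attacked by (1,5)→{5,10}; (2,10)→{6,10}; (3,2)→{2,5}; (4,11)→{9,11}; (5,6)→{5,6,7}; (9,4)→{1,4,7}. Safe: 3, 8. Place at column 8.
Row 7: attacked by (1,5)→{5,11}; (2,10)→{5,10}; (3,2)→{2,6}; (4,11)→{8,11}; (5,6)→{4,6,8}; (6,8)→{7,8,9}; (9,4)→{2,4,6}. Safe: 1, 3. Place at column 3.
Row 8: attacked by (1,5)→{5}; (2,10)→{4,10}; (3,2)→{2,7}; (4,11)→{7,11}; (5,6)→{3,6,9}; (6,8)→{6,8,10}; (7,3)→{2,3,4}; (9,4)→{3,4,5}. Safe: 1. Place at column 1.
Row 10: attacked by (1,5)→{5}; (2,10)→{2,10}; (3,2)→{2,9}; (4,11)→{5,11}; (5,6)→{1,6,11}; (6,8)→{4,8}; (7,3)→{3,6}; (8,1)→{1,3}; (9,4)→{3,4,5}. Safe: 7. Place at column 7.
Row 11: attacked by (1,5)→{5}; (2,10)→{1,10}; (3,2)→{2,10}; (4,11)→{4,11}; (5,6)→{6}; (6,8)→{3,8}; (7,3)→{3,7}; (8,1)→{1,4}; (9,4)→{2,4,6}; (10,7)→{6,7,8}. Safe: 9. Place at column 9.
Columns [5, 10, 2, 11, 6, 8, 3, 1, 4, 7, 9], r−c [-4, -8, 1, -7, -1, -2, 4, 7, 5, 3, 2], r+c [6, 12, 5, 15, 11, 14, 10, 9, 13, 17, 20] are all distinct, so no two queens attack.

(1,5) (2,10) (3,2) (4,11) (5,6) (6,8) (7,3) (8,1) (9,4) (10,7) (11,9)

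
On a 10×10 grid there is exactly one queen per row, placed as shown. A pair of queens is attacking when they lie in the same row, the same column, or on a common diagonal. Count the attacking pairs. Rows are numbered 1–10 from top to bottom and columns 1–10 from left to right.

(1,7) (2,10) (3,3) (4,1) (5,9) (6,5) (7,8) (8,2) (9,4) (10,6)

0

All columns are distinct and no two queens satisfy |Δrow| = |Δcol|, so no pair attacks.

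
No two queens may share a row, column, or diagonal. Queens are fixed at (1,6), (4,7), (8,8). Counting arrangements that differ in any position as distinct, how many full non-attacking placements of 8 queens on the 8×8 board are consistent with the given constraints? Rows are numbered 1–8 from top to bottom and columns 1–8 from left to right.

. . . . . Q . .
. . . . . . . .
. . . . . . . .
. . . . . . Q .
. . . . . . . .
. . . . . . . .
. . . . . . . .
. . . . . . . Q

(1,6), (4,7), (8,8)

1

Branch on row 2: col 1 → 0; col 3 → 1; col 4 → 0.
Sum: 0 + 1 + 0 = 1.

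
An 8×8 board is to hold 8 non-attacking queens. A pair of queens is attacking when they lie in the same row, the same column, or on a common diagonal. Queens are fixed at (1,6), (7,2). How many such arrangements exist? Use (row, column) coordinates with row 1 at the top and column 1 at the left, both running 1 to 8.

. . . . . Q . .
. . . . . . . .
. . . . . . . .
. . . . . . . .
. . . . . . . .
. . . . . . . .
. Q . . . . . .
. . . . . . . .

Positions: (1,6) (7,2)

Branch on row 2: col 1 → 0; col 3 → 4; col 4 → 1; col 8 → 0.
Sum: 0 + 4 + 1 + 0 = 5.

5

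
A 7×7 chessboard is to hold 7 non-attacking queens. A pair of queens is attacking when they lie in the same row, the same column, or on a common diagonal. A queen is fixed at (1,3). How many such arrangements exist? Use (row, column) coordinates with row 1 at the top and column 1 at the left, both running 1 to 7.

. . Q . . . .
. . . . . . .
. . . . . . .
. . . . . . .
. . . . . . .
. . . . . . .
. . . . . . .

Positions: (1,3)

6

Branch on row 2: col 1 → 2; col 5 → 1; col 6 → 1; col 7 → 2.
Sum: 2 + 1 + 1 + 2 = 6.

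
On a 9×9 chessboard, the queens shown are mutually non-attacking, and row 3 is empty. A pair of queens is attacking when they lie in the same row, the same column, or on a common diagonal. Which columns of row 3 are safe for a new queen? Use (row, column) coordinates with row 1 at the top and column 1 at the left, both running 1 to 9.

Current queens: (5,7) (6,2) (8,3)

columns 1, 4, 6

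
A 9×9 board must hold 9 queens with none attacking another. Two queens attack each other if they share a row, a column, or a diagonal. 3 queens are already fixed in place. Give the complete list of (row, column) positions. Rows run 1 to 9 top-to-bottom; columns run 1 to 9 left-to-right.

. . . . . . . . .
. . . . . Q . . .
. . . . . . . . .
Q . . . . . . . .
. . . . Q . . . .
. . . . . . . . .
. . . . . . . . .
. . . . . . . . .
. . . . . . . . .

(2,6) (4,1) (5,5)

Row 1: attacked by (2,6)→{5,6,7}; (4,1)→{1,4}; (5,5)→{1,5,9}. Safe: 2, 3, 8. Place at column 3.
Row 3: attacked by (1,3)→{1,3,5}; (2,6)→{5,6,7}; (4,1)→{1,2}; (5,5)→{3,5,7}. Safe: 4, 8, 9. Place at column 8.
Row 6: attacked by (1,3)→{3,8}; (2,6)→{2,6}; (3,8)→{5,8}; (4,1)→{1,3}; (5,5)→{4,5,6}. Safe: 7, 9. Place at column 9.
Row 7: attacked by (1,3)→{3,9}; (2,6)→{1,6}; (3,8)→{4,8}; (4,1)→{1,4}; (5,5)→{3,5,7}; (6,9)→{8,9}. Safe: 2. Place at column 2.
Row 8: attacked by (1,3)→{3}; (2,6)→{6}; (3,8)→{3,8}; (4,1)→{1,5}; (5,5)→{2,5,8}; (6,9)→{7,9}; (7,2)→{1,2,3}. Safe: 4. Place at column 4.
Row 9: attacked by (1,3)→{3}; (2,6)→{6}; (3,8)→{2,8}; (4,1)→{1,6}; (5,5)→{1,5,9}; (6,9)→{6,9}; (7,2)→{2,4}; (8,4)→{3,4,5}. Safe: 7. Place at column 7.
Columns [3, 6, 8, 1, 5, 9, 2, 4, 7], r−c [-2, -4, -5, 3, 0, -3, 5, 4, 2], r+c [4, 8, 11, 5, 10, 15, 9, 12, 16] are all distinct, so no two queens attack.

(1,3) (2,6) (3,8) (4,1) (5,5) (6,9) (7,2) (8,4) (9,7)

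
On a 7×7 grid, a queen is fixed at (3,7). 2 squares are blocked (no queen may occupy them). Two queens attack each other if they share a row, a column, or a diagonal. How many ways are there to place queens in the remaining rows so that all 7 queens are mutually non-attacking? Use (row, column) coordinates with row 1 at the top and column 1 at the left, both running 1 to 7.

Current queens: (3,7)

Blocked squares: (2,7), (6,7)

Branch on row 1: col 1 → 1; col 2 → 1; col 3 → 1; col 4 → 1; col 6 → 2.
Sum: 1 + 1 + 1 + 1 + 2 = 6.

6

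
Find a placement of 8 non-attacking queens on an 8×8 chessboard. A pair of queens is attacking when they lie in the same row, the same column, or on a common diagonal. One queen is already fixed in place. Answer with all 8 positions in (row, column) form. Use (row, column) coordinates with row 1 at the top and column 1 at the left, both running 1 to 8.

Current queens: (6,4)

(1,1) (2,6) (3,8) (4,3) (5,7) (6,4) (7,2) (8,5)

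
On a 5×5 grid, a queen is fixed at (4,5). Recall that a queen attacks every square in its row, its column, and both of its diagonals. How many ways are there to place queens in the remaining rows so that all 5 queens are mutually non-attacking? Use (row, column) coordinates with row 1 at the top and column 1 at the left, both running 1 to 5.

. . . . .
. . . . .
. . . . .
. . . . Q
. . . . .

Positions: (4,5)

2

Branch on row 1: col 1 → 1; col 3 → 0; col 4 → 1.
Sum: 1 + 0 + 1 = 2.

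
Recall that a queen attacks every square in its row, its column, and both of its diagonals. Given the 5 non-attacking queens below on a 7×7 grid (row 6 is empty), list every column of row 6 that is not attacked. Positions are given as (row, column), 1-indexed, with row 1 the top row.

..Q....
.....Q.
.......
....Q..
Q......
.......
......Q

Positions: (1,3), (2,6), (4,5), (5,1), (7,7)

columns 4

(1,3) attacks row 6 at column 3.
(2,6) attacks row 6 at column 6 and diagonals 2.
(4,5) attacks row 6 at column 5 and diagonals 3, 7.
(5,1) attacks row 6 at column 1 and diagonals 2.
(7,7) attacks row 6 at column 7 and diagonals 6.
Attacked columns: {1, 2, 3, 5, 6, 7}. Safe: {4}.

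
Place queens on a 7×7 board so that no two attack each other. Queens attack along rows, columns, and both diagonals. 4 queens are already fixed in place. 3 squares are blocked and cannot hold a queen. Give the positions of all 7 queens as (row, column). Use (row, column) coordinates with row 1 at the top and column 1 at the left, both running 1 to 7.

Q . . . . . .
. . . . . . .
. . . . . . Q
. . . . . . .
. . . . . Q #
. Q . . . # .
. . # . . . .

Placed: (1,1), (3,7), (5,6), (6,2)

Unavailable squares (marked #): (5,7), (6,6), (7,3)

(1,1) (2,4) (3,7) (4,3) (5,6) (6,2) (7,5)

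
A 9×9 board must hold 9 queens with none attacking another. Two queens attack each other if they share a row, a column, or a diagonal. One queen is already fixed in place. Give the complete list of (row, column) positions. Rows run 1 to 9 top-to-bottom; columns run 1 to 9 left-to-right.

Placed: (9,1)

Row 1: attacked by (9,1)→{1,9}. Safe: 2, 3, 4, 5, 6, 7, 8. Place at column 6.
Row 2: attacked by (1,6)→{5,6,7}; (9,1)→{1,8}. Safe: 2, 3, 4, 9. Place at column 4.
Row 3: attacked by (1,6)→{4,6,8}; (2,4)→{3,4,5}; (9,1)→{1,7}. Safe: 2, 9. Place at column 2.
Row 4: attacked by (1,6)→{3,6,9}; (2,4)→{2,4,6}; (3,2)→{1,2,3}; (9,1)→{1,6}. Safe: 5, 7, 8. Place at column 8.
Row 5: attacked by (1,6)→{2,6}; (2,4)→{1,4,7}; (3,2)→{2,4}; (4,8)→{7,8,9}; (9,1)→{1,5}. Safe: 3. Place at column 3.
Row 6: attacked by (1,6)→{1,6}; (2,4)→{4,8}; (3,2)→{2,5}; (4,8)→{6,8}; (5,3)→{2,3,4}; (9,1)→{1,4}. Safe: 7, 9. Place at column 9.
Row 7: attacked by (1,6)→{6}; (2,4)→{4,9}; (3,2)→{2,6}; (4,8)→{5,8}; (5,3)→{1,3,5}; (6,9)→{8,9}; (9,1)→{1,3}. Safe: 7. Place at column 7.
Row 8: attacked by (1,6)→{6}; (2,4)→{4}; (3,2)→{2,7}; (4,8)→{4,8}; (5,3)→{3,6}; (6,9)→{7,9}; (7,7)→{6,7,8}; (9,1)→{1,2}. Safe: 5. Place at column 5.
Columns [6, 4, 2, 8, 3, 9, 7, 5, 1], r−c [-5, -2, 1, -4, 2, -3, 0, 3, 8], r+c [7, 6, 5, 12, 8, 15, 14, 13, 10] are all distinct, so no two queens attack.

(1,6) (2,4) (3,2) (4,8) (5,3) (6,9) (7,7) (8,5) (9,1)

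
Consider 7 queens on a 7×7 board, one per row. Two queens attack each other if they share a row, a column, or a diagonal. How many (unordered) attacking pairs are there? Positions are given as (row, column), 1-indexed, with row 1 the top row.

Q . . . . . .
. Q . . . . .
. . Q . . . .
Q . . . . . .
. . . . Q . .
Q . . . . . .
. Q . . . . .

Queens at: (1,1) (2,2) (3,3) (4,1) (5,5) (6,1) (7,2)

11

Same column: (1,1)–(4,1) (column 1); (1,1)–(6,1) (column 1); (2,2)–(7,2) (column 2); (4,1)–(6,1) (column 1).
Same diagonal: (1,1)–(2,2) (|1−2| = |1−2| = 1); (1,1)–(3,3) (|1−3| = |1−3| = 2); (1,1)–(5,5) (|1−5| = |1−5| = 4); (2,2)–(3,3) (|2−3| = |2−3| = 1); (2,2)–(5,5) (|2−5| = |2−5| = 3); (3,3)–(5,5) (|3−5| = |3−5| = 2); (6,1)–(7,2) (|6−7| = |1−2| = 1).
Total attacking pairs: 11.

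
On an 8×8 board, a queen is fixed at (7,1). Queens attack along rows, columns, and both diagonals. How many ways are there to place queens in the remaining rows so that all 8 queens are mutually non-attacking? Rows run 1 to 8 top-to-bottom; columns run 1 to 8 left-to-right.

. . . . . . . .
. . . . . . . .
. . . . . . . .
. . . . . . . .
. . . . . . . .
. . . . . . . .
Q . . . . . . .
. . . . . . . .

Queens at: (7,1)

8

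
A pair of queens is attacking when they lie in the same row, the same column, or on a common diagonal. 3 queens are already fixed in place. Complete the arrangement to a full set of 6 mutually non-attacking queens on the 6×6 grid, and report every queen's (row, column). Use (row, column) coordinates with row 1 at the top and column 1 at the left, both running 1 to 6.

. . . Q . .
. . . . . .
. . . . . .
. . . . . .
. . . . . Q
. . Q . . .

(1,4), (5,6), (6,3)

(1,4) (2,1) (3,5) (4,2) (5,6) (6,3)

Row 2: attacked by (1,4)→{3,4,5}; (5,6)→{3,6}; (6,3)→{3}. Safe: 1, 2. Place at column 1.
Row 3: attacked by (1,4)→{2,4,6}; (2,1)→{1,2}; (5,6)→{4,6}; (6,3)→{3,6}. Safe: 5. Place at column 5.
Row 4: attacked by (1,4)→{1,4}; (2,1)→{1,3}; (3,5)→{4,5,6}; (5,6)→{5,6}; (6,3)→{1,3,5}. Safe: 2. Place at column 2.
Columns [4, 1, 5, 2, 6, 3], r−c [-3, 1, -2, 2, -1, 3], r+c [5, 3, 8, 6, 11, 9] are all distinct, so no two queens attack.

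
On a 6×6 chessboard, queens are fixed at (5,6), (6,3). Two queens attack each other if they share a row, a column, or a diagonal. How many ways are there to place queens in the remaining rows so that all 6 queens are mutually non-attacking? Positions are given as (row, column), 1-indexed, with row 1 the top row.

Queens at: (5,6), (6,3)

1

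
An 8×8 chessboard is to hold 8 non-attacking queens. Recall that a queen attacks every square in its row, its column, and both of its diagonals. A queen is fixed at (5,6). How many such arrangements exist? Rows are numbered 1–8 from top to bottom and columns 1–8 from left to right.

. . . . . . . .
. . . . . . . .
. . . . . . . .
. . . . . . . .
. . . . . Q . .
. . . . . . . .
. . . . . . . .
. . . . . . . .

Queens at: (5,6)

12

Branch on row 1: col 1 → 0; col 3 → 2; col 4 → 6; col 5 → 0; col 7 → 3; col 8 → 1.
Sum: 0 + 2 + 6 + 0 + 3 + 1 = 12.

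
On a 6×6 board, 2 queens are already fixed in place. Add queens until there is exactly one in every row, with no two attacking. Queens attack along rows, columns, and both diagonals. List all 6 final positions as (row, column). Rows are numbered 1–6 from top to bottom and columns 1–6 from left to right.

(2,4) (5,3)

(1,2) (2,4) (3,6) (4,1) (5,3) (6,5)

Row 1: attacked by (2,4)→{3,4,5}; (5,3)→{3}. Safe: 1, 2, 6. Place at column 2.
Row 3: attacked by (1,2)→{2,4}; (2,4)→{3,4,5}; (5,3)→{1,3,5}. Safe: 6. Place at column 6.
Row 4: attacked by (1,2)→{2,5}; (2,4)→{2,4,6}; (3,6)→{5,6}; (5,3)→{2,3,4}. Safe: 1. Place at column 1.
Row 6: attacked by (1,2)→{2}; (2,4)→{4}; (3,6)→{3,6}; (4,1)→{1,3}; (5,3)→{2,3,4}. Safe: 5. Place at column 5.
Columns [2, 4, 6, 1, 3, 5], r−c [-1, -2, -3, 3, 2, 1], r+c [3, 6, 9, 5, 8, 11] are all distinct, so no two queens attack.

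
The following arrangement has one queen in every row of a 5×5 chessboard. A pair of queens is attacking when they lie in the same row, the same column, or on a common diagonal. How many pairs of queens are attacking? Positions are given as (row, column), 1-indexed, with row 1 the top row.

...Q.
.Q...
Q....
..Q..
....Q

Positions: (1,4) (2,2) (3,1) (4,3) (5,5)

Same diagonal: (2,2)–(3,1) (|2−3| = |2−1| = 1); (2,2)–(5,5) (|2−5| = |2−5| = 3).
Total attacking pairs: 2.

2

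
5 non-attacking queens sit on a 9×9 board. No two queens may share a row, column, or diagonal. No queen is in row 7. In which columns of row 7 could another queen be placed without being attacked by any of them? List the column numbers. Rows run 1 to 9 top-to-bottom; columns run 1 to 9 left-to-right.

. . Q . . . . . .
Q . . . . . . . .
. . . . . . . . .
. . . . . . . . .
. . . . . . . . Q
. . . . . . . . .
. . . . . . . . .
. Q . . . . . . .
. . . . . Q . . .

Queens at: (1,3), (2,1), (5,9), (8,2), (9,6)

columns 5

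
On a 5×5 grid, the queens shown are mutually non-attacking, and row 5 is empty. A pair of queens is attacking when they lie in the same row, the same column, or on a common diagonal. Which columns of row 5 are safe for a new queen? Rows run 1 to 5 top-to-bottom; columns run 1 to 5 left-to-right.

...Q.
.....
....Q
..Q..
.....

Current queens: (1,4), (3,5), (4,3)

columns 1

(1,4) attacks row 5 at column 4.
(3,5) attacks row 5 at column 5 and diagonals 3.
(4,3) attacks row 5 at column 3 and diagonals 2, 4.
Attacked columns: {2, 3, 4, 5}. Safe: {1}.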